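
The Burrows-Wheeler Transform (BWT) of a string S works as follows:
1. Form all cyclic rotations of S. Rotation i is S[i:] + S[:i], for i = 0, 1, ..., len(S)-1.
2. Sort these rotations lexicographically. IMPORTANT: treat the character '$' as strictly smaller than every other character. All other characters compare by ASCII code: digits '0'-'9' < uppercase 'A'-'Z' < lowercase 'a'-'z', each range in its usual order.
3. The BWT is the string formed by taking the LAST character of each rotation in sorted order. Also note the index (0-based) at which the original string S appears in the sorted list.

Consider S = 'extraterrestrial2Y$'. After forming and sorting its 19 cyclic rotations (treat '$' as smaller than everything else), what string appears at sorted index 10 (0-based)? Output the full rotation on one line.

All 19 rotations (rotation i = S[i:]+S[:i]):
  rot[0] = extraterrestrial2Y$
  rot[1] = xtraterrestrial2Y$e
  rot[2] = traterrestrial2Y$ex
  rot[3] = raterrestrial2Y$ext
  rot[4] = aterrestrial2Y$extr
  rot[5] = terrestrial2Y$extra
  rot[6] = errestrial2Y$extrat
  rot[7] = rrestrial2Y$extrate
  rot[8] = restrial2Y$extrater
  rot[9] = estrial2Y$extraterr
  rot[10] = strial2Y$extraterre
  rot[11] = trial2Y$extraterres
  rot[12] = rial2Y$extraterrest
  rot[13] = ial2Y$extraterrestr
  rot[14] = al2Y$extraterrestri
  rot[15] = l2Y$extraterrestria
  rot[16] = 2Y$extraterrestrial
  rot[17] = Y$extraterrestrial2
  rot[18] = $extraterrestrial2Y
Sorted (with $ < everything):
  sorted[0] = $extraterrestrial2Y
  sorted[1] = 2Y$extraterrestrial
  sorted[2] = Y$extraterrestrial2
  sorted[3] = al2Y$extraterrestri
  sorted[4] = aterrestrial2Y$extr
  sorted[5] = errestrial2Y$extrat
  sorted[6] = estrial2Y$extraterr
  sorted[7] = extraterrestrial2Y$
  sorted[8] = ial2Y$extraterrestr
  sorted[9] = l2Y$extraterrestria
  sorted[10] = raterrestrial2Y$ext
  sorted[11] = restrial2Y$extrater
  sorted[12] = rial2Y$extraterrest
  sorted[13] = rrestrial2Y$extrate
  sorted[14] = strial2Y$extraterre
  sorted[15] = terrestrial2Y$extra
  sorted[16] = traterrestrial2Y$ex
  sorted[17] = trial2Y$extraterres
  sorted[18] = xtraterrestrial2Y$e
sorted[10] = raterrestrial2Y$ext

Answer: raterrestrial2Y$ext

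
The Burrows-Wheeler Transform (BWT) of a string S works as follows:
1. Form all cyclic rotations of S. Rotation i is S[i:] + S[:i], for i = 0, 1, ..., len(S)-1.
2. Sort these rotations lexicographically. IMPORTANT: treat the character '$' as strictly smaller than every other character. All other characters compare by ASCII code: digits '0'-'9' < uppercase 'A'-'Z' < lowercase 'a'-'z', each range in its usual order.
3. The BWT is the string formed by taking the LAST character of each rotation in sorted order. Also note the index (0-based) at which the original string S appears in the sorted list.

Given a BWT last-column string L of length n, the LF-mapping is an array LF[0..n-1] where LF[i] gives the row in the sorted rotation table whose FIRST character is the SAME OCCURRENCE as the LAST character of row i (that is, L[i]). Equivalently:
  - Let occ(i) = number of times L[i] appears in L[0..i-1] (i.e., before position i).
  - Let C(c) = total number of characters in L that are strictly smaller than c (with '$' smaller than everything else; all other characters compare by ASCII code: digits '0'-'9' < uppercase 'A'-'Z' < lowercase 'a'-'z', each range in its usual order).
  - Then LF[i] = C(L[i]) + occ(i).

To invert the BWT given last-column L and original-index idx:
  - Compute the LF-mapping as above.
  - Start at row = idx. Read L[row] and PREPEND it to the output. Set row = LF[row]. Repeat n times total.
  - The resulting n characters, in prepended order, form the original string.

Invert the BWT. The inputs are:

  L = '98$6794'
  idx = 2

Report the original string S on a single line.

Answer: 678499$

Derivation:
LF mapping: 5 4 0 2 3 6 1
Walk LF starting at row 2, prepending L[row]:
  step 1: row=2, L[2]='$', prepend. Next row=LF[2]=0
  step 2: row=0, L[0]='9', prepend. Next row=LF[0]=5
  step 3: row=5, L[5]='9', prepend. Next row=LF[5]=6
  step 4: row=6, L[6]='4', prepend. Next row=LF[6]=1
  step 5: row=1, L[1]='8', prepend. Next row=LF[1]=4
  step 6: row=4, L[4]='7', prepend. Next row=LF[4]=3
  step 7: row=3, L[3]='6', prepend. Next row=LF[3]=2
Reversed output: 678499$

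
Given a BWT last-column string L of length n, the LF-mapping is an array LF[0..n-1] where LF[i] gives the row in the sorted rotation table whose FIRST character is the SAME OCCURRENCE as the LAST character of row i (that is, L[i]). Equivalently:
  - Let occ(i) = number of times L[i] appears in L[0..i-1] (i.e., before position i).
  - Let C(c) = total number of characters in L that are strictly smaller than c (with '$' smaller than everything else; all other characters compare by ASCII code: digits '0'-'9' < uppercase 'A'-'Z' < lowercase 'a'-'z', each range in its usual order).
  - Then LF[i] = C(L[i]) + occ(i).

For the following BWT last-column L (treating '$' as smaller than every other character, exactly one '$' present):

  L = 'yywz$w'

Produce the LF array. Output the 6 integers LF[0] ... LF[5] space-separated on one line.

Answer: 3 4 1 5 0 2

Derivation:
Char counts: '$':1, 'w':2, 'y':2, 'z':1
C (first-col start): C('$')=0, C('w')=1, C('y')=3, C('z')=5
L[0]='y': occ=0, LF[0]=C('y')+0=3+0=3
L[1]='y': occ=1, LF[1]=C('y')+1=3+1=4
L[2]='w': occ=0, LF[2]=C('w')+0=1+0=1
L[3]='z': occ=0, LF[3]=C('z')+0=5+0=5
L[4]='$': occ=0, LF[4]=C('$')+0=0+0=0
L[5]='w': occ=1, LF[5]=C('w')+1=1+1=2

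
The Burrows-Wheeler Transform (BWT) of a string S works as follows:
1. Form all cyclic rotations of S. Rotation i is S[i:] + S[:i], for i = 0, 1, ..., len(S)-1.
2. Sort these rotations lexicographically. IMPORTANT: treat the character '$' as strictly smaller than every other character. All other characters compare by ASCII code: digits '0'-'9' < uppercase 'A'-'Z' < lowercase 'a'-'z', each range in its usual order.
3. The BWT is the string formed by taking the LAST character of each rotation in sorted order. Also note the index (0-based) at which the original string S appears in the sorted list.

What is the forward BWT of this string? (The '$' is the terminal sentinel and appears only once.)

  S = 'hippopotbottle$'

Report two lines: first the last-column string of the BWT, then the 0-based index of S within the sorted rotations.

Answer: etl$htppbpoioto
3

Derivation:
All 15 rotations (rotation i = S[i:]+S[:i]):
  rot[0] = hippopotbottle$
  rot[1] = ippopotbottle$h
  rot[2] = ppopotbottle$hi
  rot[3] = popotbottle$hip
  rot[4] = opotbottle$hipp
  rot[5] = potbottle$hippo
  rot[6] = otbottle$hippop
  rot[7] = tbottle$hippopo
  rot[8] = bottle$hippopot
  rot[9] = ottle$hippopotb
  rot[10] = ttle$hippopotbo
  rot[11] = tle$hippopotbot
  rot[12] = le$hippopotbott
  rot[13] = e$hippopotbottl
  rot[14] = $hippopotbottle
Sorted (with $ < everything):
  sorted[0] = $hippopotbottle  (last char: 'e')
  sorted[1] = bottle$hippopot  (last char: 't')
  sorted[2] = e$hippopotbottl  (last char: 'l')
  sorted[3] = hippopotbottle$  (last char: '$')
  sorted[4] = ippopotbottle$h  (last char: 'h')
  sorted[5] = le$hippopotbott  (last char: 't')
  sorted[6] = opotbottle$hipp  (last char: 'p')
  sorted[7] = otbottle$hippop  (last char: 'p')
  sorted[8] = ottle$hippopotb  (last char: 'b')
  sorted[9] = popotbottle$hip  (last char: 'p')
  sorted[10] = potbottle$hippo  (last char: 'o')
  sorted[11] = ppopotbottle$hi  (last char: 'i')
  sorted[12] = tbottle$hippopo  (last char: 'o')
  sorted[13] = tle$hippopotbot  (last char: 't')
  sorted[14] = ttle$hippopotbo  (last char: 'o')
Last column: etl$htppbpoioto
Original string S is at sorted index 3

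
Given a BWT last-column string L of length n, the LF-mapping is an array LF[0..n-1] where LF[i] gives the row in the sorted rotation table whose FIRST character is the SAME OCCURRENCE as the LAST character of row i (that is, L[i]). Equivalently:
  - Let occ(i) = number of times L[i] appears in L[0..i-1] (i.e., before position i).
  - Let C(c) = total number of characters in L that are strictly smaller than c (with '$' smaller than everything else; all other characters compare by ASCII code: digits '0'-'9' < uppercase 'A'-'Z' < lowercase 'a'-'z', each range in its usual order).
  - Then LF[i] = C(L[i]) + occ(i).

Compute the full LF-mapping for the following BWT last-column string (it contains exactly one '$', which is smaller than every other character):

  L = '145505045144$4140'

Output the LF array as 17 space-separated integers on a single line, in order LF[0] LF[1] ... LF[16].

Char counts: '$':1, '0':3, '1':3, '4':6, '5':4
C (first-col start): C('$')=0, C('0')=1, C('1')=4, C('4')=7, C('5')=13
L[0]='1': occ=0, LF[0]=C('1')+0=4+0=4
L[1]='4': occ=0, LF[1]=C('4')+0=7+0=7
L[2]='5': occ=0, LF[2]=C('5')+0=13+0=13
L[3]='5': occ=1, LF[3]=C('5')+1=13+1=14
L[4]='0': occ=0, LF[4]=C('0')+0=1+0=1
L[5]='5': occ=2, LF[5]=C('5')+2=13+2=15
L[6]='0': occ=1, LF[6]=C('0')+1=1+1=2
L[7]='4': occ=1, LF[7]=C('4')+1=7+1=8
L[8]='5': occ=3, LF[8]=C('5')+3=13+3=16
L[9]='1': occ=1, LF[9]=C('1')+1=4+1=5
L[10]='4': occ=2, LF[10]=C('4')+2=7+2=9
L[11]='4': occ=3, LF[11]=C('4')+3=7+3=10
L[12]='$': occ=0, LF[12]=C('$')+0=0+0=0
L[13]='4': occ=4, LF[13]=C('4')+4=7+4=11
L[14]='1': occ=2, LF[14]=C('1')+2=4+2=6
L[15]='4': occ=5, LF[15]=C('4')+5=7+5=12
L[16]='0': occ=2, LF[16]=C('0')+2=1+2=3

Answer: 4 7 13 14 1 15 2 8 16 5 9 10 0 11 6 12 3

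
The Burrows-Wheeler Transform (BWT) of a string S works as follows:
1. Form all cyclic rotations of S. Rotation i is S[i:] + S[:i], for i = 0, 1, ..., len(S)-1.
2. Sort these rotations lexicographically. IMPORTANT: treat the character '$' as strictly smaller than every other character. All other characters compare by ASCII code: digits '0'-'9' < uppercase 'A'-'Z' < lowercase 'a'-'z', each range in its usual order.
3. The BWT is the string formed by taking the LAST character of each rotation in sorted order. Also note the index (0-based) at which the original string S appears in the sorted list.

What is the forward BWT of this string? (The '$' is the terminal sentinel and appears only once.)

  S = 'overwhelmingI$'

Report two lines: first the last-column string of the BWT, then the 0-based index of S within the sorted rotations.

Answer: Ighvnwmeli$eor
10

Derivation:
All 14 rotations (rotation i = S[i:]+S[:i]):
  rot[0] = overwhelmingI$
  rot[1] = verwhelmingI$o
  rot[2] = erwhelmingI$ov
  rot[3] = rwhelmingI$ove
  rot[4] = whelmingI$over
  rot[5] = helmingI$overw
  rot[6] = elmingI$overwh
  rot[7] = lmingI$overwhe
  rot[8] = mingI$overwhel
  rot[9] = ingI$overwhelm
  rot[10] = ngI$overwhelmi
  rot[11] = gI$overwhelmin
  rot[12] = I$overwhelming
  rot[13] = $overwhelmingI
Sorted (with $ < everything):
  sorted[0] = $overwhelmingI  (last char: 'I')
  sorted[1] = I$overwhelming  (last char: 'g')
  sorted[2] = elmingI$overwh  (last char: 'h')
  sorted[3] = erwhelmingI$ov  (last char: 'v')
  sorted[4] = gI$overwhelmin  (last char: 'n')
  sorted[5] = helmingI$overw  (last char: 'w')
  sorted[6] = ingI$overwhelm  (last char: 'm')
  sorted[7] = lmingI$overwhe  (last char: 'e')
  sorted[8] = mingI$overwhel  (last char: 'l')
  sorted[9] = ngI$overwhelmi  (last char: 'i')
  sorted[10] = overwhelmingI$  (last char: '$')
  sorted[11] = rwhelmingI$ove  (last char: 'e')
  sorted[12] = verwhelmingI$o  (last char: 'o')
  sorted[13] = whelmingI$over  (last char: 'r')
Last column: Ighvnwmeli$eor
Original string S is at sorted index 10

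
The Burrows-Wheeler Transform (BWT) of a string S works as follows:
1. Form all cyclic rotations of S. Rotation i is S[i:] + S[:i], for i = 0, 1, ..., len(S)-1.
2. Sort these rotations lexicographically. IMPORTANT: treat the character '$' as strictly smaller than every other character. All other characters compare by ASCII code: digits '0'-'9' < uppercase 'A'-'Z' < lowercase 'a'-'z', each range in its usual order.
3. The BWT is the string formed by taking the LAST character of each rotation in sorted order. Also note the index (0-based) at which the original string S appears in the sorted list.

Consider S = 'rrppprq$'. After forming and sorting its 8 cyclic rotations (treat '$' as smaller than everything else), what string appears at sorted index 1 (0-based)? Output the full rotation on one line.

All 8 rotations (rotation i = S[i:]+S[:i]):
  rot[0] = rrppprq$
  rot[1] = rppprq$r
  rot[2] = ppprq$rr
  rot[3] = pprq$rrp
  rot[4] = prq$rrpp
  rot[5] = rq$rrppp
  rot[6] = q$rrpppr
  rot[7] = $rrppprq
Sorted (with $ < everything):
  sorted[0] = $rrppprq
  sorted[1] = ppprq$rr
  sorted[2] = pprq$rrp
  sorted[3] = prq$rrpp
  sorted[4] = q$rrpppr
  sorted[5] = rppprq$r
  sorted[6] = rq$rrppp
  sorted[7] = rrppprq$
sorted[1] = ppprq$rr

Answer: ppprq$rr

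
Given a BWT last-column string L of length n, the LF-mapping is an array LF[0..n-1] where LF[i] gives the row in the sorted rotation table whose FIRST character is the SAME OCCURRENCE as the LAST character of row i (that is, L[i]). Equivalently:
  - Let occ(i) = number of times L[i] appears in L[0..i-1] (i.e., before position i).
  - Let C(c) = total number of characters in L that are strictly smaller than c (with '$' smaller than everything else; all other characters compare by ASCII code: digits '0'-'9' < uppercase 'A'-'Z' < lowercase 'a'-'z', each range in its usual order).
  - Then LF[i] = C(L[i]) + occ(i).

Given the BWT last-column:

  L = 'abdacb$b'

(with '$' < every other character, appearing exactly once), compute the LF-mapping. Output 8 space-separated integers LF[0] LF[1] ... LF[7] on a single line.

Char counts: '$':1, 'a':2, 'b':3, 'c':1, 'd':1
C (first-col start): C('$')=0, C('a')=1, C('b')=3, C('c')=6, C('d')=7
L[0]='a': occ=0, LF[0]=C('a')+0=1+0=1
L[1]='b': occ=0, LF[1]=C('b')+0=3+0=3
L[2]='d': occ=0, LF[2]=C('d')+0=7+0=7
L[3]='a': occ=1, LF[3]=C('a')+1=1+1=2
L[4]='c': occ=0, LF[4]=C('c')+0=6+0=6
L[5]='b': occ=1, LF[5]=C('b')+1=3+1=4
L[6]='$': occ=0, LF[6]=C('$')+0=0+0=0
L[7]='b': occ=2, LF[7]=C('b')+2=3+2=5

Answer: 1 3 7 2 6 4 0 5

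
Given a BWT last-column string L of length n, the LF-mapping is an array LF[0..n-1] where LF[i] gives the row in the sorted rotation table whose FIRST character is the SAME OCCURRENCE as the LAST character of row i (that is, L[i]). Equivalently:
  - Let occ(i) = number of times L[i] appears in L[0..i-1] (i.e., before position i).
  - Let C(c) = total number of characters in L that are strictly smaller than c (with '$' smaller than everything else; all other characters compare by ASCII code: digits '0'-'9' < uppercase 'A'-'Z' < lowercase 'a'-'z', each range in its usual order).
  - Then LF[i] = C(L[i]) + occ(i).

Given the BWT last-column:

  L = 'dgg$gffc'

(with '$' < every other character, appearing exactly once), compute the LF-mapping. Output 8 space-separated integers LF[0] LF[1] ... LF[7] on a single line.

Char counts: '$':1, 'c':1, 'd':1, 'f':2, 'g':3
C (first-col start): C('$')=0, C('c')=1, C('d')=2, C('f')=3, C('g')=5
L[0]='d': occ=0, LF[0]=C('d')+0=2+0=2
L[1]='g': occ=0, LF[1]=C('g')+0=5+0=5
L[2]='g': occ=1, LF[2]=C('g')+1=5+1=6
L[3]='$': occ=0, LF[3]=C('$')+0=0+0=0
L[4]='g': occ=2, LF[4]=C('g')+2=5+2=7
L[5]='f': occ=0, LF[5]=C('f')+0=3+0=3
L[6]='f': occ=1, LF[6]=C('f')+1=3+1=4
L[7]='c': occ=0, LF[7]=C('c')+0=1+0=1

Answer: 2 5 6 0 7 3 4 1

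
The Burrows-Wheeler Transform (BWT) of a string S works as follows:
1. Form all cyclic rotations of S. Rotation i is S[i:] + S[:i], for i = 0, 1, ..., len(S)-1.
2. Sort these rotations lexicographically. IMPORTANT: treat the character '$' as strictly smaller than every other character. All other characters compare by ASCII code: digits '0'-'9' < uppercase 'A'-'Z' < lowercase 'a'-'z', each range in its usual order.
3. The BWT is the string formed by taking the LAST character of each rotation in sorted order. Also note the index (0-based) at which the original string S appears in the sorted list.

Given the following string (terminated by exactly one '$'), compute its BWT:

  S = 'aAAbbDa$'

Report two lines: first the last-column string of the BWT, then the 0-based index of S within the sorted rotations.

Answer: aaAbD$bA
5

Derivation:
All 8 rotations (rotation i = S[i:]+S[:i]):
  rot[0] = aAAbbDa$
  rot[1] = AAbbDa$a
  rot[2] = AbbDa$aA
  rot[3] = bbDa$aAA
  rot[4] = bDa$aAAb
  rot[5] = Da$aAAbb
  rot[6] = a$aAAbbD
  rot[7] = $aAAbbDa
Sorted (with $ < everything):
  sorted[0] = $aAAbbDa  (last char: 'a')
  sorted[1] = AAbbDa$a  (last char: 'a')
  sorted[2] = AbbDa$aA  (last char: 'A')
  sorted[3] = Da$aAAbb  (last char: 'b')
  sorted[4] = a$aAAbbD  (last char: 'D')
  sorted[5] = aAAbbDa$  (last char: '$')
  sorted[6] = bDa$aAAb  (last char: 'b')
  sorted[7] = bbDa$aAA  (last char: 'A')
Last column: aaAbD$bA
Original string S is at sorted index 5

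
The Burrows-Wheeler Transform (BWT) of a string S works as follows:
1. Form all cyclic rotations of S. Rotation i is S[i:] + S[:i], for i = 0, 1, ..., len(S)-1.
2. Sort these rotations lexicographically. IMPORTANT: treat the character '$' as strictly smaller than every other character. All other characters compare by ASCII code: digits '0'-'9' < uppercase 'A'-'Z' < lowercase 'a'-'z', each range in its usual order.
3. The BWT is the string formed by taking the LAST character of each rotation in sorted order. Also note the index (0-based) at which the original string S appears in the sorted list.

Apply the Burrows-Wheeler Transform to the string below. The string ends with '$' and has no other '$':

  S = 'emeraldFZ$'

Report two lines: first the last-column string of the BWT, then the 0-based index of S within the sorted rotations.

Answer: ZdFrl$maee
5

Derivation:
All 10 rotations (rotation i = S[i:]+S[:i]):
  rot[0] = emeraldFZ$
  rot[1] = meraldFZ$e
  rot[2] = eraldFZ$em
  rot[3] = raldFZ$eme
  rot[4] = aldFZ$emer
  rot[5] = ldFZ$emera
  rot[6] = dFZ$emeral
  rot[7] = FZ$emerald
  rot[8] = Z$emeraldF
  rot[9] = $emeraldFZ
Sorted (with $ < everything):
  sorted[0] = $emeraldFZ  (last char: 'Z')
  sorted[1] = FZ$emerald  (last char: 'd')
  sorted[2] = Z$emeraldF  (last char: 'F')
  sorted[3] = aldFZ$emer  (last char: 'r')
  sorted[4] = dFZ$emeral  (last char: 'l')
  sorted[5] = emeraldFZ$  (last char: '$')
  sorted[6] = eraldFZ$em  (last char: 'm')
  sorted[7] = ldFZ$emera  (last char: 'a')
  sorted[8] = meraldFZ$e  (last char: 'e')
  sorted[9] = raldFZ$eme  (last char: 'e')
Last column: ZdFrl$maee
Original string S is at sorted index 5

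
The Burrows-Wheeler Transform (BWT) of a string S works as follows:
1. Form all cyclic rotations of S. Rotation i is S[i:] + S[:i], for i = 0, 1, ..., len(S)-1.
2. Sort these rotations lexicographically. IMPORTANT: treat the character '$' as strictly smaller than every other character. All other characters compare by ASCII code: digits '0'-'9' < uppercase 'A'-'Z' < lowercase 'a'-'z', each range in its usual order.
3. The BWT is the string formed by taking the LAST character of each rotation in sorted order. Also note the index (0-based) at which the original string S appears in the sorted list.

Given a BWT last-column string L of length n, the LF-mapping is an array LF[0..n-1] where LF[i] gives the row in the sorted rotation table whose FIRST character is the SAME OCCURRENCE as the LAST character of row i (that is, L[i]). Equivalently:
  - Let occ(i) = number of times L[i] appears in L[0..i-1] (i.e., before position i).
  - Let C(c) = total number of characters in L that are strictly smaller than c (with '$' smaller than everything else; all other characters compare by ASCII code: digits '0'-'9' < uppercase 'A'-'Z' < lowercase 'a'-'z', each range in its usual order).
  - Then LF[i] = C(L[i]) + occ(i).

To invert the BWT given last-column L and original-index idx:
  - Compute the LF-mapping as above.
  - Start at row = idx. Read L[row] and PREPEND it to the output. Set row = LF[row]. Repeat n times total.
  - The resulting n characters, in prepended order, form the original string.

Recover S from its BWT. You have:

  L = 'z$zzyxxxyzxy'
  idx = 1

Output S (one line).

LF mapping: 8 0 9 10 5 1 2 3 6 11 4 7
Walk LF starting at row 1, prepending L[row]:
  step 1: row=1, L[1]='$', prepend. Next row=LF[1]=0
  step 2: row=0, L[0]='z', prepend. Next row=LF[0]=8
  step 3: row=8, L[8]='y', prepend. Next row=LF[8]=6
  step 4: row=6, L[6]='x', prepend. Next row=LF[6]=2
  step 5: row=2, L[2]='z', prepend. Next row=LF[2]=9
  step 6: row=9, L[9]='z', prepend. Next row=LF[9]=11
  step 7: row=11, L[11]='y', prepend. Next row=LF[11]=7
  step 8: row=7, L[7]='x', prepend. Next row=LF[7]=3
  step 9: row=3, L[3]='z', prepend. Next row=LF[3]=10
  step 10: row=10, L[10]='x', prepend. Next row=LF[10]=4
  step 11: row=4, L[4]='y', prepend. Next row=LF[4]=5
  step 12: row=5, L[5]='x', prepend. Next row=LF[5]=1
Reversed output: xyxzxyzzxyz$

Answer: xyxzxyzzxyz$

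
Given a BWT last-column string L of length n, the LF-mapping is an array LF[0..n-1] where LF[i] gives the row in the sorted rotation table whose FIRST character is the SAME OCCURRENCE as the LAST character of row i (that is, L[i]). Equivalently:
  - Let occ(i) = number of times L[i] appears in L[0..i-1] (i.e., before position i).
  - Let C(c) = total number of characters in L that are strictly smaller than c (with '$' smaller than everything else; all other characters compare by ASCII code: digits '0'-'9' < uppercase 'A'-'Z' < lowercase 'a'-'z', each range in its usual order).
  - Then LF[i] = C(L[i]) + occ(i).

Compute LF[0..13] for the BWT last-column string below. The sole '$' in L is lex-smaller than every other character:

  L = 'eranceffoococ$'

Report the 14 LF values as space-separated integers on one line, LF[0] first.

Answer: 5 13 1 9 2 6 7 8 10 11 3 12 4 0

Derivation:
Char counts: '$':1, 'a':1, 'c':3, 'e':2, 'f':2, 'n':1, 'o':3, 'r':1
C (first-col start): C('$')=0, C('a')=1, C('c')=2, C('e')=5, C('f')=7, C('n')=9, C('o')=10, C('r')=13
L[0]='e': occ=0, LF[0]=C('e')+0=5+0=5
L[1]='r': occ=0, LF[1]=C('r')+0=13+0=13
L[2]='a': occ=0, LF[2]=C('a')+0=1+0=1
L[3]='n': occ=0, LF[3]=C('n')+0=9+0=9
L[4]='c': occ=0, LF[4]=C('c')+0=2+0=2
L[5]='e': occ=1, LF[5]=C('e')+1=5+1=6
L[6]='f': occ=0, LF[6]=C('f')+0=7+0=7
L[7]='f': occ=1, LF[7]=C('f')+1=7+1=8
L[8]='o': occ=0, LF[8]=C('o')+0=10+0=10
L[9]='o': occ=1, LF[9]=C('o')+1=10+1=11
L[10]='c': occ=1, LF[10]=C('c')+1=2+1=3
L[11]='o': occ=2, LF[11]=C('o')+2=10+2=12
L[12]='c': occ=2, LF[12]=C('c')+2=2+2=4
L[13]='$': occ=0, LF[13]=C('$')+0=0+0=0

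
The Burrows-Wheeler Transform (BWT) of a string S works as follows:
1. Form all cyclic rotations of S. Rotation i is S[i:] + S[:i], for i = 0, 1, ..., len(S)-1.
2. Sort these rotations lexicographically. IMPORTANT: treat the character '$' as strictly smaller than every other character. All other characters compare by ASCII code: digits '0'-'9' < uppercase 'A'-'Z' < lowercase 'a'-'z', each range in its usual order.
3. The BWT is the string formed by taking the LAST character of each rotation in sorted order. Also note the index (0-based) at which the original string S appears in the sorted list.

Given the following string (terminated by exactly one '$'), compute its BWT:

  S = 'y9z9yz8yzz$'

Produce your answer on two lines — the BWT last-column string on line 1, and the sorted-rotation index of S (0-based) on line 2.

All 11 rotations (rotation i = S[i:]+S[:i]):
  rot[0] = y9z9yz8yzz$
  rot[1] = 9z9yz8yzz$y
  rot[2] = z9yz8yzz$y9
  rot[3] = 9yz8yzz$y9z
  rot[4] = yz8yzz$y9z9
  rot[5] = z8yzz$y9z9y
  rot[6] = 8yzz$y9z9yz
  rot[7] = yzz$y9z9yz8
  rot[8] = zz$y9z9yz8y
  rot[9] = z$y9z9yz8yz
  rot[10] = $y9z9yz8yzz
Sorted (with $ < everything):
  sorted[0] = $y9z9yz8yzz  (last char: 'z')
  sorted[1] = 8yzz$y9z9yz  (last char: 'z')
  sorted[2] = 9yz8yzz$y9z  (last char: 'z')
  sorted[3] = 9z9yz8yzz$y  (last char: 'y')
  sorted[4] = y9z9yz8yzz$  (last char: '$')
  sorted[5] = yz8yzz$y9z9  (last char: '9')
  sorted[6] = yzz$y9z9yz8  (last char: '8')
  sorted[7] = z$y9z9yz8yz  (last char: 'z')
  sorted[8] = z8yzz$y9z9y  (last char: 'y')
  sorted[9] = z9yz8yzz$y9  (last char: '9')
  sorted[10] = zz$y9z9yz8y  (last char: 'y')
Last column: zzzy$98zy9y
Original string S is at sorted index 4

Answer: zzzy$98zy9y
4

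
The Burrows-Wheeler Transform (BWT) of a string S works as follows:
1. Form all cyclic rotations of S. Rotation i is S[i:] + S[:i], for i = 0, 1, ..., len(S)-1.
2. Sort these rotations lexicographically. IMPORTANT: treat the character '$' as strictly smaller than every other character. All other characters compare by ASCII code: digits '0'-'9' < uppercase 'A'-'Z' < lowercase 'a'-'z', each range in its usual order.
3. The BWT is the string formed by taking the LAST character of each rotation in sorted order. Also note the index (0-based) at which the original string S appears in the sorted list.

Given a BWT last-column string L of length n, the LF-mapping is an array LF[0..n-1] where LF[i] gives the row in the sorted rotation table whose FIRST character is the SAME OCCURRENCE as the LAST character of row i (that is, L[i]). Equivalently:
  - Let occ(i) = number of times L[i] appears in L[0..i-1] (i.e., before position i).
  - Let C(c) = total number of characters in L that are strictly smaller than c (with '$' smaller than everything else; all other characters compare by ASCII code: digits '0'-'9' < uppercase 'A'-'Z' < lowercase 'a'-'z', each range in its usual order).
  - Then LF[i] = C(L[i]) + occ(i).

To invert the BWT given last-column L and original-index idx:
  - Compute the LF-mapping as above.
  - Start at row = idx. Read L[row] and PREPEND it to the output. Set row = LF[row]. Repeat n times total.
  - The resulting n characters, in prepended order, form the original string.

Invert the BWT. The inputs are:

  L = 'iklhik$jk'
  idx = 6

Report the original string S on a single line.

LF mapping: 2 5 8 1 3 6 0 4 7
Walk LF starting at row 6, prepending L[row]:
  step 1: row=6, L[6]='$', prepend. Next row=LF[6]=0
  step 2: row=0, L[0]='i', prepend. Next row=LF[0]=2
  step 3: row=2, L[2]='l', prepend. Next row=LF[2]=8
  step 4: row=8, L[8]='k', prepend. Next row=LF[8]=7
  step 5: row=7, L[7]='j', prepend. Next row=LF[7]=4
  step 6: row=4, L[4]='i', prepend. Next row=LF[4]=3
  step 7: row=3, L[3]='h', prepend. Next row=LF[3]=1
  step 8: row=1, L[1]='k', prepend. Next row=LF[1]=5
  step 9: row=5, L[5]='k', prepend. Next row=LF[5]=6
Reversed output: kkhijkli$

Answer: kkhijkli$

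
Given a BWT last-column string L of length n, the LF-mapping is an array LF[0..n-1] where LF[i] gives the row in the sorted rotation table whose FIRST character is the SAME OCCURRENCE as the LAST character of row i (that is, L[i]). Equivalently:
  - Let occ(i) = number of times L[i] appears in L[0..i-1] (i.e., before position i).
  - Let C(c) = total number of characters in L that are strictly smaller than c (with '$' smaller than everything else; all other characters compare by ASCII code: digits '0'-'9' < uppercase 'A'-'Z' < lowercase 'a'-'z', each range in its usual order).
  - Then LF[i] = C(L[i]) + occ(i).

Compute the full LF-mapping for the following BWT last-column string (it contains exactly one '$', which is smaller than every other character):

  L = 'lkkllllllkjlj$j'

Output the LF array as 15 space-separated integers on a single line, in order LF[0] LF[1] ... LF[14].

Char counts: '$':1, 'j':3, 'k':3, 'l':8
C (first-col start): C('$')=0, C('j')=1, C('k')=4, C('l')=7
L[0]='l': occ=0, LF[0]=C('l')+0=7+0=7
L[1]='k': occ=0, LF[1]=C('k')+0=4+0=4
L[2]='k': occ=1, LF[2]=C('k')+1=4+1=5
L[3]='l': occ=1, LF[3]=C('l')+1=7+1=8
L[4]='l': occ=2, LF[4]=C('l')+2=7+2=9
L[5]='l': occ=3, LF[5]=C('l')+3=7+3=10
L[6]='l': occ=4, LF[6]=C('l')+4=7+4=11
L[7]='l': occ=5, LF[7]=C('l')+5=7+5=12
L[8]='l': occ=6, LF[8]=C('l')+6=7+6=13
L[9]='k': occ=2, LF[9]=C('k')+2=4+2=6
L[10]='j': occ=0, LF[10]=C('j')+0=1+0=1
L[11]='l': occ=7, LF[11]=C('l')+7=7+7=14
L[12]='j': occ=1, LF[12]=C('j')+1=1+1=2
L[13]='$': occ=0, LF[13]=C('$')+0=0+0=0
L[14]='j': occ=2, LF[14]=C('j')+2=1+2=3

Answer: 7 4 5 8 9 10 11 12 13 6 1 14 2 0 3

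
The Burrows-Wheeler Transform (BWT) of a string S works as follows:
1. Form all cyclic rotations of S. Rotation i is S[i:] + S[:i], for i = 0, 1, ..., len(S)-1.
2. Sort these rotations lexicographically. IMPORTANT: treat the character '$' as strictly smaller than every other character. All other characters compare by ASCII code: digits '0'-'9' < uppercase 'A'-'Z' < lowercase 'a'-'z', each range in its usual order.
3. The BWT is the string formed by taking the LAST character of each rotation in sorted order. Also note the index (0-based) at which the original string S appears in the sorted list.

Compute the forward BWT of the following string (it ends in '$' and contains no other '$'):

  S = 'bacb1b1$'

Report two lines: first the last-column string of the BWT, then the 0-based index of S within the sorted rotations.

All 8 rotations (rotation i = S[i:]+S[:i]):
  rot[0] = bacb1b1$
  rot[1] = acb1b1$b
  rot[2] = cb1b1$ba
  rot[3] = b1b1$bac
  rot[4] = 1b1$bacb
  rot[5] = b1$bacb1
  rot[6] = 1$bacb1b
  rot[7] = $bacb1b1
Sorted (with $ < everything):
  sorted[0] = $bacb1b1  (last char: '1')
  sorted[1] = 1$bacb1b  (last char: 'b')
  sorted[2] = 1b1$bacb  (last char: 'b')
  sorted[3] = acb1b1$b  (last char: 'b')
  sorted[4] = b1$bacb1  (last char: '1')
  sorted[5] = b1b1$bac  (last char: 'c')
  sorted[6] = bacb1b1$  (last char: '$')
  sorted[7] = cb1b1$ba  (last char: 'a')
Last column: 1bbb1c$a
Original string S is at sorted index 6

Answer: 1bbb1c$a
6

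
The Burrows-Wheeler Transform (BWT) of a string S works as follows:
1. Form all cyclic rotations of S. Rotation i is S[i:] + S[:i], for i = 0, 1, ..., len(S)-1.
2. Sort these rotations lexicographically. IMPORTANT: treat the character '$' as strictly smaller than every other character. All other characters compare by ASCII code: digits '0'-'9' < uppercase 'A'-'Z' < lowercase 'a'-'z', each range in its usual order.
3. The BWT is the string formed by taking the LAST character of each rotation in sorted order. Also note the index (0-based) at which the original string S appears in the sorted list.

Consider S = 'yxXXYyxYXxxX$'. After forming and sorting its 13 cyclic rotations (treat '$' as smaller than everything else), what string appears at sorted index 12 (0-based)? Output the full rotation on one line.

Answer: yxYXxxX$yxXXY

Derivation:
All 13 rotations (rotation i = S[i:]+S[:i]):
  rot[0] = yxXXYyxYXxxX$
  rot[1] = xXXYyxYXxxX$y
  rot[2] = XXYyxYXxxX$yx
  rot[3] = XYyxYXxxX$yxX
  rot[4] = YyxYXxxX$yxXX
  rot[5] = yxYXxxX$yxXXY
  rot[6] = xYXxxX$yxXXYy
  rot[7] = YXxxX$yxXXYyx
  rot[8] = XxxX$yxXXYyxY
  rot[9] = xxX$yxXXYyxYX
  rot[10] = xX$yxXXYyxYXx
  rot[11] = X$yxXXYyxYXxx
  rot[12] = $yxXXYyxYXxxX
Sorted (with $ < everything):
  sorted[0] = $yxXXYyxYXxxX
  sorted[1] = X$yxXXYyxYXxx
  sorted[2] = XXYyxYXxxX$yx
  sorted[3] = XYyxYXxxX$yxX
  sorted[4] = XxxX$yxXXYyxY
  sorted[5] = YXxxX$yxXXYyx
  sorted[6] = YyxYXxxX$yxXX
  sorted[7] = xX$yxXXYyxYXx
  sorted[8] = xXXYyxYXxxX$y
  sorted[9] = xYXxxX$yxXXYy
  sorted[10] = xxX$yxXXYyxYX
  sorted[11] = yxXXYyxYXxxX$
  sorted[12] = yxYXxxX$yxXXY
sorted[12] = yxYXxxX$yxXXY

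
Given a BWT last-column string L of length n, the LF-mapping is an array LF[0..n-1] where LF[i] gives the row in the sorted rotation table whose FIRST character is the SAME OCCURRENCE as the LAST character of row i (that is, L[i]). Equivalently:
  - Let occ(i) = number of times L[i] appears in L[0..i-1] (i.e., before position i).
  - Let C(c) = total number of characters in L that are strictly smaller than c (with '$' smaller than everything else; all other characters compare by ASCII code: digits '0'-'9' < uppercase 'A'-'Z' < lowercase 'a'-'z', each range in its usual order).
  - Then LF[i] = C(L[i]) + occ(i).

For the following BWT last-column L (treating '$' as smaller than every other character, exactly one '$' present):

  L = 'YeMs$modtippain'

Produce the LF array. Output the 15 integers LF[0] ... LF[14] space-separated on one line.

Char counts: '$':1, 'M':1, 'Y':1, 'a':1, 'd':1, 'e':1, 'i':2, 'm':1, 'n':1, 'o':1, 'p':2, 's':1, 't':1
C (first-col start): C('$')=0, C('M')=1, C('Y')=2, C('a')=3, C('d')=4, C('e')=5, C('i')=6, C('m')=8, C('n')=9, C('o')=10, C('p')=11, C('s')=13, C('t')=14
L[0]='Y': occ=0, LF[0]=C('Y')+0=2+0=2
L[1]='e': occ=0, LF[1]=C('e')+0=5+0=5
L[2]='M': occ=0, LF[2]=C('M')+0=1+0=1
L[3]='s': occ=0, LF[3]=C('s')+0=13+0=13
L[4]='$': occ=0, LF[4]=C('$')+0=0+0=0
L[5]='m': occ=0, LF[5]=C('m')+0=8+0=8
L[6]='o': occ=0, LF[6]=C('o')+0=10+0=10
L[7]='d': occ=0, LF[7]=C('d')+0=4+0=4
L[8]='t': occ=0, LF[8]=C('t')+0=14+0=14
L[9]='i': occ=0, LF[9]=C('i')+0=6+0=6
L[10]='p': occ=0, LF[10]=C('p')+0=11+0=11
L[11]='p': occ=1, LF[11]=C('p')+1=11+1=12
L[12]='a': occ=0, LF[12]=C('a')+0=3+0=3
L[13]='i': occ=1, LF[13]=C('i')+1=6+1=7
L[14]='n': occ=0, LF[14]=C('n')+0=9+0=9

Answer: 2 5 1 13 0 8 10 4 14 6 11 12 3 7 9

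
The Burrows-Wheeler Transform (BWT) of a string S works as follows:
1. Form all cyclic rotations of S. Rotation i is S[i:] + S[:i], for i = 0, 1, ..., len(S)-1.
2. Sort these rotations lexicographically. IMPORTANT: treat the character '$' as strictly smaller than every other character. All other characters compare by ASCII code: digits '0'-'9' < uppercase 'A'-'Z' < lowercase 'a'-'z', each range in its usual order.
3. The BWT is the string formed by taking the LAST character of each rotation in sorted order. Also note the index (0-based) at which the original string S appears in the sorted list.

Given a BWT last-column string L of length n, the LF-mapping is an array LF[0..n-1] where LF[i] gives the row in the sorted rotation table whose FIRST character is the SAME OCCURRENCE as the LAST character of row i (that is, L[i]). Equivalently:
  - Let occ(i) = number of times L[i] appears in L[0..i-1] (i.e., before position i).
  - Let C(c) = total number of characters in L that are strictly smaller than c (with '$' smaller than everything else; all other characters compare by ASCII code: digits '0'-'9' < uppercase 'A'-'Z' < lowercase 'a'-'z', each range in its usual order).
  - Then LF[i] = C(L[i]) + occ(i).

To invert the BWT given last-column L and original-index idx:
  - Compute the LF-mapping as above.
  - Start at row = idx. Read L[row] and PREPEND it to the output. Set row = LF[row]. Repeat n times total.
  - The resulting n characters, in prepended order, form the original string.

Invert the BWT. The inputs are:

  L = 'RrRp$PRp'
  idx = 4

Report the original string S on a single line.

Answer: RprPpRR$

Derivation:
LF mapping: 2 7 3 5 0 1 4 6
Walk LF starting at row 4, prepending L[row]:
  step 1: row=4, L[4]='$', prepend. Next row=LF[4]=0
  step 2: row=0, L[0]='R', prepend. Next row=LF[0]=2
  step 3: row=2, L[2]='R', prepend. Next row=LF[2]=3
  step 4: row=3, L[3]='p', prepend. Next row=LF[3]=5
  step 5: row=5, L[5]='P', prepend. Next row=LF[5]=1
  step 6: row=1, L[1]='r', prepend. Next row=LF[1]=7
  step 7: row=7, L[7]='p', prepend. Next row=LF[7]=6
  step 8: row=6, L[6]='R', prepend. Next row=LF[6]=4
Reversed output: RprPpRR$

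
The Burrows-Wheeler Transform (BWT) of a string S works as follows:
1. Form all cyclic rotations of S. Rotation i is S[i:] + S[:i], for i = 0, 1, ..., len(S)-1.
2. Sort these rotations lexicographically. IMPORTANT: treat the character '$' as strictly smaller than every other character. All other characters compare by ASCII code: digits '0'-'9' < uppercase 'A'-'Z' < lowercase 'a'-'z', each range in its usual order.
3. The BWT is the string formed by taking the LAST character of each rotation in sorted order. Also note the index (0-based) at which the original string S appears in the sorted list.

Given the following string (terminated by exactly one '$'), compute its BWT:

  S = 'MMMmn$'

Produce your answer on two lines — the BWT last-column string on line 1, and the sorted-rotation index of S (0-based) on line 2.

Answer: n$MMMm
1

Derivation:
All 6 rotations (rotation i = S[i:]+S[:i]):
  rot[0] = MMMmn$
  rot[1] = MMmn$M
  rot[2] = Mmn$MM
  rot[3] = mn$MMM
  rot[4] = n$MMMm
  rot[5] = $MMMmn
Sorted (with $ < everything):
  sorted[0] = $MMMmn  (last char: 'n')
  sorted[1] = MMMmn$  (last char: '$')
  sorted[2] = MMmn$M  (last char: 'M')
  sorted[3] = Mmn$MM  (last char: 'M')
  sorted[4] = mn$MMM  (last char: 'M')
  sorted[5] = n$MMMm  (last char: 'm')
Last column: n$MMMm
Original string S is at sorted index 1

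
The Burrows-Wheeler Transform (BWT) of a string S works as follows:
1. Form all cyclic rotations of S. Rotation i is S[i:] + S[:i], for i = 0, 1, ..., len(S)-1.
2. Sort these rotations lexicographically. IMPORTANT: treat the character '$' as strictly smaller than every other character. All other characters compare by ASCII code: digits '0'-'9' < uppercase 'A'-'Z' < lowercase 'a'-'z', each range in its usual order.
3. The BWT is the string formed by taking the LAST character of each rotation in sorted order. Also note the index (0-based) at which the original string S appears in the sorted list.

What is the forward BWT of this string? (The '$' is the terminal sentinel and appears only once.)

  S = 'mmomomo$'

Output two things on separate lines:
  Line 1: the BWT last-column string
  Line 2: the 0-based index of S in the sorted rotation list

Answer: o$oommmm
1

Derivation:
All 8 rotations (rotation i = S[i:]+S[:i]):
  rot[0] = mmomomo$
  rot[1] = momomo$m
  rot[2] = omomo$mm
  rot[3] = momo$mmo
  rot[4] = omo$mmom
  rot[5] = mo$mmomo
  rot[6] = o$mmomom
  rot[7] = $mmomomo
Sorted (with $ < everything):
  sorted[0] = $mmomomo  (last char: 'o')
  sorted[1] = mmomomo$  (last char: '$')
  sorted[2] = mo$mmomo  (last char: 'o')
  sorted[3] = momo$mmo  (last char: 'o')
  sorted[4] = momomo$m  (last char: 'm')
  sorted[5] = o$mmomom  (last char: 'm')
  sorted[6] = omo$mmom  (last char: 'm')
  sorted[7] = omomo$mm  (last char: 'm')
Last column: o$oommmm
Original string S is at sorted index 1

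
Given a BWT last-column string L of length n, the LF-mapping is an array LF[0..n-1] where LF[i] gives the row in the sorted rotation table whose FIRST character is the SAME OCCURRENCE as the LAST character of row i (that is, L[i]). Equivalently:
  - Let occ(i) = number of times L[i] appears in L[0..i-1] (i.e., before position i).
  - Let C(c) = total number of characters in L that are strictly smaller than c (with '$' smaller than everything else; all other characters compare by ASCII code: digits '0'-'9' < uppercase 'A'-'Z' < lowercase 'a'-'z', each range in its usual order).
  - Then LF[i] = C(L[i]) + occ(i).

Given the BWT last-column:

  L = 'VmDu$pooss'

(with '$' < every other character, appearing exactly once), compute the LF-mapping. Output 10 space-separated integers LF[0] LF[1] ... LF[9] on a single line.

Char counts: '$':1, 'D':1, 'V':1, 'm':1, 'o':2, 'p':1, 's':2, 'u':1
C (first-col start): C('$')=0, C('D')=1, C('V')=2, C('m')=3, C('o')=4, C('p')=6, C('s')=7, C('u')=9
L[0]='V': occ=0, LF[0]=C('V')+0=2+0=2
L[1]='m': occ=0, LF[1]=C('m')+0=3+0=3
L[2]='D': occ=0, LF[2]=C('D')+0=1+0=1
L[3]='u': occ=0, LF[3]=C('u')+0=9+0=9
L[4]='$': occ=0, LF[4]=C('$')+0=0+0=0
L[5]='p': occ=0, LF[5]=C('p')+0=6+0=6
L[6]='o': occ=0, LF[6]=C('o')+0=4+0=4
L[7]='o': occ=1, LF[7]=C('o')+1=4+1=5
L[8]='s': occ=0, LF[8]=C('s')+0=7+0=7
L[9]='s': occ=1, LF[9]=C('s')+1=7+1=8

Answer: 2 3 1 9 0 6 4 5 7 8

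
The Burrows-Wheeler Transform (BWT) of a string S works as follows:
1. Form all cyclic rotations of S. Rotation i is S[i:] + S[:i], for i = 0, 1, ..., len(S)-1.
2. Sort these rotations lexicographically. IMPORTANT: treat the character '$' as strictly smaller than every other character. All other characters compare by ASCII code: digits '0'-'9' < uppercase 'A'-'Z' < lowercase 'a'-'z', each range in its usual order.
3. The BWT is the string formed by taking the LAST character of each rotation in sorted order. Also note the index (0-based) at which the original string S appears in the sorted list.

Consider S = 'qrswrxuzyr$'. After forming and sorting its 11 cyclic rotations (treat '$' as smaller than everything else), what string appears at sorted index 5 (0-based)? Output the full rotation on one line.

All 11 rotations (rotation i = S[i:]+S[:i]):
  rot[0] = qrswrxuzyr$
  rot[1] = rswrxuzyr$q
  rot[2] = swrxuzyr$qr
  rot[3] = wrxuzyr$qrs
  rot[4] = rxuzyr$qrsw
  rot[5] = xuzyr$qrswr
  rot[6] = uzyr$qrswrx
  rot[7] = zyr$qrswrxu
  rot[8] = yr$qrswrxuz
  rot[9] = r$qrswrxuzy
  rot[10] = $qrswrxuzyr
Sorted (with $ < everything):
  sorted[0] = $qrswrxuzyr
  sorted[1] = qrswrxuzyr$
  sorted[2] = r$qrswrxuzy
  sorted[3] = rswrxuzyr$q
  sorted[4] = rxuzyr$qrsw
  sorted[5] = swrxuzyr$qr
  sorted[6] = uzyr$qrswrx
  sorted[7] = wrxuzyr$qrs
  sorted[8] = xuzyr$qrswr
  sorted[9] = yr$qrswrxuz
  sorted[10] = zyr$qrswrxu
sorted[5] = swrxuzyr$qr

Answer: swrxuzyr$qr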